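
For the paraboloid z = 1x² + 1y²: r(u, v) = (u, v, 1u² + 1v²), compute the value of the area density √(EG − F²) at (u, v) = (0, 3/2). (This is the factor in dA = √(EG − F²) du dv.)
√(EG − F²)|_{(0, 3/2)} = sqrt(10)

E = 4*u^2 + 1, F = 4*u*v, G = 4*v^2 + 1, so EG − F² = 4*u^2 + 4*v^2 + 1. Taking the positive square root: √(EG − F²) = sqrt(4*u^2 + 4*v^2 + 1). At (u, v) = (0, 3/2): sqrt(10).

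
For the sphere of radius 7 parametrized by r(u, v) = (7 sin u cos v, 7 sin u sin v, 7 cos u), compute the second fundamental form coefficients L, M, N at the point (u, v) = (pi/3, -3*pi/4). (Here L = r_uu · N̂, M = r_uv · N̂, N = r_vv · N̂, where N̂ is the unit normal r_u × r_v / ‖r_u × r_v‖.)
L = -7;  M = 0;  N = -21/4

Compute the unit normal N̂(u, v) = (sin(u)^2*cos(v)/Abs(sin(u)), sin(u)^2*sin(v)/Abs(sin(u)), sin(2*u)/(2*Abs(sin(u)))), and the second partials r_uu, r_uv, r_vv. Take dot products:
  L(u, v) = r_uu · N̂ = -7*sin(u)/Abs(sin(u)),
  M(u, v) = r_uv · N̂ = 0,
  N(u, v) = r_vv · N̂ = -7*sin(u)^3/Abs(sin(u)).
Evaluating at (u, v) = (pi/3, -3*pi/4):
  L = -7, M = 0, N = -21/4.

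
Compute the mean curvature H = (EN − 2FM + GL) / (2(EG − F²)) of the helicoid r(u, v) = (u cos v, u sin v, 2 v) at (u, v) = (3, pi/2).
H = 0

With E = 1, F = 0, G = u^2 + 4, L = 0, M = -2/sqrt(u^2 + 4), N = 0, assemble
  H = (EN − 2FM + GL) / (2(EG − F²)) = 0.
At (u, v) = (3, pi/2): H = 0.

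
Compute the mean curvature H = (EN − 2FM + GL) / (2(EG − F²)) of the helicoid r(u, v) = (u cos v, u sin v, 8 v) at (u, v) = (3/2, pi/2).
H = 0

With E = 1, F = 0, G = u^2 + 64, L = 0, M = -8/sqrt(u^2 + 64), N = 0, assemble
  H = (EN − 2FM + GL) / (2(EG − F²)) = 0.
At (u, v) = (3/2, pi/2): H = 0.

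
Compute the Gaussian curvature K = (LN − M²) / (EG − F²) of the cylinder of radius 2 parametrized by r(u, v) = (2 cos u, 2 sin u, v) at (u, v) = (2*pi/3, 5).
K = 0

Coefficients of the first fundamental form: E = 4, F = 0, G = 1.
Coefficients of the second fundamental form: L = -2, M = 0, N = 0.
Assemble K = (LN − M²)/(EG − F²) = 0. At (u, v) = (2*pi/3, 5): K = 0.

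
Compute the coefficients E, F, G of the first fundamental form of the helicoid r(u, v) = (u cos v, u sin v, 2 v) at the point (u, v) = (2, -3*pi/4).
E = 1;  F = 0;  G = 8

Partials: r_u = (cos(v), sin(v), 0), r_v = (-u*sin(v), u*cos(v), 2). As functions of (u, v):
  E = r_u · r_u = 1,
  F = r_u · r_v = 0,
  G = r_v · r_v = u^2 + 4.
Evaluating at (u, v) = (2, -3*pi/4): E = 1, F = 0, G = 8.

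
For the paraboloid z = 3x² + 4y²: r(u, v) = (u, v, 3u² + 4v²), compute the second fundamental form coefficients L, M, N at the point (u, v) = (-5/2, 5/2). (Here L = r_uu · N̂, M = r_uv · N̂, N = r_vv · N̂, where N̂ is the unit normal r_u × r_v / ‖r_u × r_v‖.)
L = 3*sqrt(626)/313;  M = 0;  N = 4*sqrt(626)/313

Compute the unit normal N̂(u, v) = (-6*u/sqrt(36*u^2 + 64*v^2 + 1), -8*v/sqrt(36*u^2 + 64*v^2 + 1), 1/sqrt(36*u^2 + 64*v^2 + 1)), and the second partials r_uu, r_uv, r_vv. Take dot products:
  L(u, v) = r_uu · N̂ = 6/sqrt(36*u^2 + 64*v^2 + 1),
  M(u, v) = r_uv · N̂ = 0,
  N(u, v) = r_vv · N̂ = 8/sqrt(36*u^2 + 64*v^2 + 1).
Evaluating at (u, v) = (-5/2, 5/2):
  L = 3*sqrt(626)/313, M = 0, N = 4*sqrt(626)/313.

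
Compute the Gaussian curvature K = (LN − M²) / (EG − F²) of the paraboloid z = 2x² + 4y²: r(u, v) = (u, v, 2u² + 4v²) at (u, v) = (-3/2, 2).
K = 32/85849

Coefficients of the first fundamental form: E = 16*u^2 + 1, F = 32*u*v, G = 64*v^2 + 1.
Coefficients of the second fundamental form: L = 4/sqrt(16*u^2 + 64*v^2 + 1), M = 0, N = 8/sqrt(16*u^2 + 64*v^2 + 1).
Assemble K = (LN − M²)/(EG − F²) = 32/(256*u^4 + 2048*u^2*v^2 + 32*u^2 + 4096*v^4 + 128*v^2 + 1). At (u, v) = (-3/2, 2): K = 32/85849.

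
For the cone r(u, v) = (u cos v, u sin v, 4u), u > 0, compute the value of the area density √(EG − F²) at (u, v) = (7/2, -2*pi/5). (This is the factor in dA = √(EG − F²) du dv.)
√(EG − F²)|_{(7/2, -2*pi/5)} = 7*sqrt(17)/2

E = 17, F = 0, G = u^2, so EG − F² = 17*u^2. Taking the positive square root: √(EG − F²) = sqrt(17)*Abs(u). At (u, v) = (7/2, -2*pi/5): 7*sqrt(17)/2.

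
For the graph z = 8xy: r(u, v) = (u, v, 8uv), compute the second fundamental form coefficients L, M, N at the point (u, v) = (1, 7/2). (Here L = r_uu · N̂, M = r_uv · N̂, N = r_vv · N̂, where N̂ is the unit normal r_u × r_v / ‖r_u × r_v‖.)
L = 0;  M = 8*sqrt(849)/849;  N = 0

Compute the unit normal N̂(u, v) = (-8*v/sqrt(64*u^2 + 64*v^2 + 1), -8*u/sqrt(64*u^2 + 64*v^2 + 1), 1/sqrt(64*u^2 + 64*v^2 + 1)), and the second partials r_uu, r_uv, r_vv. Take dot products:
  L(u, v) = r_uu · N̂ = 0,
  M(u, v) = r_uv · N̂ = 8/sqrt(64*u^2 + 64*v^2 + 1),
  N(u, v) = r_vv · N̂ = 0.
Evaluating at (u, v) = (1, 7/2):
  L = 0, M = 8*sqrt(849)/849, N = 0.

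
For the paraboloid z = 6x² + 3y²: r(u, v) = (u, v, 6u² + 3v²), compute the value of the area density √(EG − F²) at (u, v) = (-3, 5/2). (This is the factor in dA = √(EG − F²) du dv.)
√(EG − F²)|_{(-3, 5/2)} = sqrt(1522)

E = 144*u^2 + 1, F = 72*u*v, G = 36*v^2 + 1, so EG − F² = 144*u^2 + 36*v^2 + 1. Taking the positive square root: √(EG − F²) = sqrt(144*u^2 + 36*v^2 + 1). At (u, v) = (-3, 5/2): sqrt(1522).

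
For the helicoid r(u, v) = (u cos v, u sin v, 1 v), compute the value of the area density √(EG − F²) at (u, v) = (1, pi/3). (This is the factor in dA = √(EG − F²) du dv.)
√(EG − F²)|_{(1, pi/3)} = sqrt(2)

E = 1, F = 0, G = u^2 + 1, so EG − F² = u^2 + 1. Taking the positive square root: √(EG − F²) = sqrt(u^2 + 1). At (u, v) = (1, pi/3): sqrt(2).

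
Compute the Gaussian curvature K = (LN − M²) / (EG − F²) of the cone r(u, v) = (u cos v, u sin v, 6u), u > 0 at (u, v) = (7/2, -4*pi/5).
K = 0

Coefficients of the first fundamental form: E = 37, F = 0, G = u^2.
Coefficients of the second fundamental form: L = 0, M = 0, N = 6*sqrt(37)*u^2/(37*Abs(u)).
Assemble K = (LN − M²)/(EG − F²) = 0. At (u, v) = (7/2, -4*pi/5): K = 0.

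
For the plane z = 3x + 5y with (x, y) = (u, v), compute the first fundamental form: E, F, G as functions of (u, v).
E = 10;  F = 15;  G = 26

Compute partials: r_u = (1, 0, 3), r_v = (0, 1, 5). Then
  E = r_u · r_u = 10,
  F = r_u · r_v = 15,
  G = r_v · r_v = 26.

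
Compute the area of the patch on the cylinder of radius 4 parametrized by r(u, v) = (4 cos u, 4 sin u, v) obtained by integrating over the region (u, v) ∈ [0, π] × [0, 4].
Area = 16*pi

Area = ∫∫ √(EG − F²) du dv with √(EG − F²) = 4. Integrating over [0, π] × [0, 4] gives 16*pi.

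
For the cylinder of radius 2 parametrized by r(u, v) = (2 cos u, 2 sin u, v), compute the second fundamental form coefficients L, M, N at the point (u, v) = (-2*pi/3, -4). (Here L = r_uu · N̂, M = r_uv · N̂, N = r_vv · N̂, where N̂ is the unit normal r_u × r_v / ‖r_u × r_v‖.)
L = -2;  M = 0;  N = 0

Compute the unit normal N̂(u, v) = (cos(u), sin(u), 0), and the second partials r_uu, r_uv, r_vv. Take dot products:
  L(u, v) = r_uu · N̂ = -2,
  M(u, v) = r_uv · N̂ = 0,
  N(u, v) = r_vv · N̂ = 0.
Evaluating at (u, v) = (-2*pi/3, -4):
  L = -2, M = 0, N = 0.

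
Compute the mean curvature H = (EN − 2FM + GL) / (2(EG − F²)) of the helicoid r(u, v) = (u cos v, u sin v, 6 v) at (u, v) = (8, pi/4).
H = 0

With E = 1, F = 0, G = u^2 + 36, L = 0, M = -6/sqrt(u^2 + 36), N = 0, assemble
  H = (EN − 2FM + GL) / (2(EG − F²)) = 0.
At (u, v) = (8, pi/4): H = 0.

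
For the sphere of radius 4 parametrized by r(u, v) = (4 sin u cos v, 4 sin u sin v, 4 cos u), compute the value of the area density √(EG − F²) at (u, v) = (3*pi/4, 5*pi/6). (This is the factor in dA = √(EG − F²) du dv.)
√(EG − F²)|_{(3*pi/4, 5*pi/6)} = 8*sqrt(2)

E = 16, F = 0, G = 16*sin(u)^2, so EG − F² = 256*sin(u)^2. Taking the positive square root: √(EG − F²) = 16*Abs(sin(u)). At (u, v) = (3*pi/4, 5*pi/6): 8*sqrt(2).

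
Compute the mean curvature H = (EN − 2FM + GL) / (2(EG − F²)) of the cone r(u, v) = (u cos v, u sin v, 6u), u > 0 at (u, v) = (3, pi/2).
H = sqrt(37)/37

With E = 37, F = 0, G = u^2, L = 0, M = 0, N = 6*sqrt(37)*u^2/(37*Abs(u)), assemble
  H = (EN − 2FM + GL) / (2(EG − F²)) = 3*sqrt(37)/(37*Abs(u)).
At (u, v) = (3, pi/2): H = sqrt(37)/37.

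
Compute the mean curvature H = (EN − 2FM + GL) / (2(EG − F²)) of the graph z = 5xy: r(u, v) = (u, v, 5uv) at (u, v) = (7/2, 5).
H = -17500*sqrt(3729)/13905441

With E = 25*v^2 + 1, F = 25*u*v, G = 25*u^2 + 1, L = 0, M = 5/sqrt(25*u^2 + 25*v^2 + 1), N = 0, assemble
  H = (EN − 2FM + GL) / (2(EG − F²)) = -125*u*v/(25*u^2 + 25*v^2 + 1)^(3/2).
At (u, v) = (7/2, 5): H = -17500*sqrt(3729)/13905441.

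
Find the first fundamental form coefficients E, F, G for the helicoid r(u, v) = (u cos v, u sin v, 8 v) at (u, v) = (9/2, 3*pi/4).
E = 1;  F = 0;  G = 337/4

Partials: r_u = (cos(v), sin(v), 0), r_v = (-u*sin(v), u*cos(v), 8). As functions of (u, v):
  E = r_u · r_u = 1,
  F = r_u · r_v = 0,
  G = r_v · r_v = u^2 + 64.
Evaluating at (u, v) = (9/2, 3*pi/4): E = 1, F = 0, G = 337/4.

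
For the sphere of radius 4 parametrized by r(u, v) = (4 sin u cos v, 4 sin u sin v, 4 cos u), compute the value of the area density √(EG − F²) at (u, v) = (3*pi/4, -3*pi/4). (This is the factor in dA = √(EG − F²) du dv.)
√(EG − F²)|_{(3*pi/4, -3*pi/4)} = 8*sqrt(2)

E = 16, F = 0, G = 16*sin(u)^2, so EG − F² = 256*sin(u)^2. Taking the positive square root: √(EG − F²) = 16*Abs(sin(u)). At (u, v) = (3*pi/4, -3*pi/4): 8*sqrt(2).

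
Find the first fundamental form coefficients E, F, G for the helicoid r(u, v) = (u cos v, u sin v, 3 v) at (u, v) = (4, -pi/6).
E = 1;  F = 0;  G = 25

Partials: r_u = (cos(v), sin(v), 0), r_v = (-u*sin(v), u*cos(v), 3). As functions of (u, v):
  E = r_u · r_u = 1,
  F = r_u · r_v = 0,
  G = r_v · r_v = u^2 + 9.
Evaluating at (u, v) = (4, -pi/6): E = 1, F = 0, G = 25.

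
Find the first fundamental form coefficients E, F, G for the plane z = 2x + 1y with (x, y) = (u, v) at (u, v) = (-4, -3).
E = 5;  F = 2;  G = 2

Partials: r_u = (1, 0, 2), r_v = (0, 1, 1). As functions of (u, v):
  E = r_u · r_u = 5,
  F = r_u · r_v = 2,
  G = r_v · r_v = 2.
Evaluating at (u, v) = (-4, -3): E = 5, F = 2, G = 2.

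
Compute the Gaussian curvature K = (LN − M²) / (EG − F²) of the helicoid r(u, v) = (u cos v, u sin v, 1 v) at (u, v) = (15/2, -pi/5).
K = -16/52441

Coefficients of the first fundamental form: E = 1, F = 0, G = u^2 + 1.
Coefficients of the second fundamental form: L = 0, M = -1/sqrt(u^2 + 1), N = 0.
Assemble K = (LN − M²)/(EG − F²) = -1/(u^2 + 1)^2. At (u, v) = (15/2, -pi/5): K = -16/52441.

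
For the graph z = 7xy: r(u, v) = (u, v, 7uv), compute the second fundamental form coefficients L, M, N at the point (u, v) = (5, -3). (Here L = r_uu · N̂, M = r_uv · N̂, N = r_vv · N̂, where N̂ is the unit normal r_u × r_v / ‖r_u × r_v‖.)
L = 0;  M = 7*sqrt(1667)/1667;  N = 0

Compute the unit normal N̂(u, v) = (-7*v/sqrt(49*u^2 + 49*v^2 + 1), -7*u/sqrt(49*u^2 + 49*v^2 + 1), 1/sqrt(49*u^2 + 49*v^2 + 1)), and the second partials r_uu, r_uv, r_vv. Take dot products:
  L(u, v) = r_uu · N̂ = 0,
  M(u, v) = r_uv · N̂ = 7/sqrt(49*u^2 + 49*v^2 + 1),
  N(u, v) = r_vv · N̂ = 0.
Evaluating at (u, v) = (5, -3):
  L = 0, M = 7*sqrt(1667)/1667, N = 0.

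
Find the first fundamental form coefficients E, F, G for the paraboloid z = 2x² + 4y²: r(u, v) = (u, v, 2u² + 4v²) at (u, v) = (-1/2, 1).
E = 5;  F = -16;  G = 65

Partials: r_u = (1, 0, 4*u), r_v = (0, 1, 8*v). As functions of (u, v):
  E = r_u · r_u = 16*u^2 + 1,
  F = r_u · r_v = 32*u*v,
  G = r_v · r_v = 64*v^2 + 1.
Evaluating at (u, v) = (-1/2, 1): E = 5, F = -16, G = 65.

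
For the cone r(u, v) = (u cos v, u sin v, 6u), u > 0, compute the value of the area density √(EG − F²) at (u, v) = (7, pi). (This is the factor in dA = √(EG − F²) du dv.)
√(EG − F²)|_{(7, pi)} = 7*sqrt(37)

E = 37, F = 0, G = u^2, so EG − F² = 37*u^2. Taking the positive square root: √(EG − F²) = sqrt(37)*Abs(u). At (u, v) = (7, pi): 7*sqrt(37).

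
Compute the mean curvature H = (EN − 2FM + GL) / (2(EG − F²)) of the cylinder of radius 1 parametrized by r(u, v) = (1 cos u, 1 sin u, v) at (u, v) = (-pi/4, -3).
H = -1/2

With E = 1, F = 0, G = 1, L = -1, M = 0, N = 0, assemble
  H = (EN − 2FM + GL) / (2(EG − F²)) = -1/2.
At (u, v) = (-pi/4, -3): H = -1/2.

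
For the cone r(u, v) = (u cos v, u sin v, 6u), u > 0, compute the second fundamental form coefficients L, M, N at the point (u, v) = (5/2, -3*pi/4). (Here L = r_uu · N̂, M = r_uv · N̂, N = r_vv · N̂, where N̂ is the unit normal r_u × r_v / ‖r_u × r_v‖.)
L = 0;  M = 0;  N = 15*sqrt(37)/37

Compute the unit normal N̂(u, v) = (-6*sqrt(37)*u*cos(v)/(37*Abs(u)), -6*sqrt(37)*u*sin(v)/(37*Abs(u)), sqrt(37)*u/(37*Abs(u))), and the second partials r_uu, r_uv, r_vv. Take dot products:
  L(u, v) = r_uu · N̂ = 0,
  M(u, v) = r_uv · N̂ = 0,
  N(u, v) = r_vv · N̂ = 6*sqrt(37)*u^2/(37*Abs(u)).
Evaluating at (u, v) = (5/2, -3*pi/4):
  L = 0, M = 0, N = 15*sqrt(37)/37.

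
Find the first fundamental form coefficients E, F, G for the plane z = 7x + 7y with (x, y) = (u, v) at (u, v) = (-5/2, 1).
E = 50;  F = 49;  G = 50

Partials: r_u = (1, 0, 7), r_v = (0, 1, 7). As functions of (u, v):
  E = r_u · r_u = 50,
  F = r_u · r_v = 49,
  G = r_v · r_v = 50.
Evaluating at (u, v) = (-5/2, 1): E = 50, F = 49, G = 50.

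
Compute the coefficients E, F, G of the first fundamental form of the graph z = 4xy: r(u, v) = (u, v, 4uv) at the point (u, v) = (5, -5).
E = 401;  F = -400;  G = 401

Partials: r_u = (1, 0, 4*v), r_v = (0, 1, 4*u). As functions of (u, v):
  E = r_u · r_u = 16*v^2 + 1,
  F = r_u · r_v = 16*u*v,
  G = r_v · r_v = 16*u^2 + 1.
Evaluating at (u, v) = (5, -5): E = 401, F = -400, G = 401.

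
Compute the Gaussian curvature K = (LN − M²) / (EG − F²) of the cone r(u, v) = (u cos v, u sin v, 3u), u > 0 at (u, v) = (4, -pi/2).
K = 0

Coefficients of the first fundamental form: E = 10, F = 0, G = u^2.
Coefficients of the second fundamental form: L = 0, M = 0, N = 3*sqrt(10)*u^2/(10*Abs(u)).
Assemble K = (LN − M²)/(EG − F²) = 0. At (u, v) = (4, -pi/2): K = 0.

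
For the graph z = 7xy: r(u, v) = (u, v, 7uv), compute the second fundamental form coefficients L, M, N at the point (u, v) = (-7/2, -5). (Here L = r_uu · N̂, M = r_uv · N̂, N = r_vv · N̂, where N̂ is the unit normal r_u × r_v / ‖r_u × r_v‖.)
L = 0;  M = 14*sqrt(7305)/7305;  N = 0

Compute the unit normal N̂(u, v) = (-7*v/sqrt(49*u^2 + 49*v^2 + 1), -7*u/sqrt(49*u^2 + 49*v^2 + 1), 1/sqrt(49*u^2 + 49*v^2 + 1)), and the second partials r_uu, r_uv, r_vv. Take dot products:
  L(u, v) = r_uu · N̂ = 0,
  M(u, v) = r_uv · N̂ = 7/sqrt(49*u^2 + 49*v^2 + 1),
  N(u, v) = r_vv · N̂ = 0.
Evaluating at (u, v) = (-7/2, -5):
  L = 0, M = 14*sqrt(7305)/7305, N = 0.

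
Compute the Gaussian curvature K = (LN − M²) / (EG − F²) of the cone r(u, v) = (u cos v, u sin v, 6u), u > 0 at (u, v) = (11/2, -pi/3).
K = 0

Coefficients of the first fundamental form: E = 37, F = 0, G = u^2.
Coefficients of the second fundamental form: L = 0, M = 0, N = 6*sqrt(37)*u^2/(37*Abs(u)).
Assemble K = (LN − M²)/(EG − F²) = 0. At (u, v) = (11/2, -pi/3): K = 0.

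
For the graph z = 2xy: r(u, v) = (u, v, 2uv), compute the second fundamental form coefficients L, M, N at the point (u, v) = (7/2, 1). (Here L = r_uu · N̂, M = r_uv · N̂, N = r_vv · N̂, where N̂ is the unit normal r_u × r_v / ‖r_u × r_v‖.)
L = 0;  M = sqrt(6)/9;  N = 0

Compute the unit normal N̂(u, v) = (-2*v/sqrt(4*u^2 + 4*v^2 + 1), -2*u/sqrt(4*u^2 + 4*v^2 + 1), 1/sqrt(4*u^2 + 4*v^2 + 1)), and the second partials r_uu, r_uv, r_vv. Take dot products:
  L(u, v) = r_uu · N̂ = 0,
  M(u, v) = r_uv · N̂ = 2/sqrt(4*u^2 + 4*v^2 + 1),
  N(u, v) = r_vv · N̂ = 0.
Evaluating at (u, v) = (7/2, 1):
  L = 0, M = sqrt(6)/9, N = 0.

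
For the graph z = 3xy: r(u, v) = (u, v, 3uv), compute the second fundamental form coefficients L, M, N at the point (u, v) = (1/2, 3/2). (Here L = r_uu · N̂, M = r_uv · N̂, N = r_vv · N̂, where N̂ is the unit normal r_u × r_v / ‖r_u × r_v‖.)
L = 0;  M = 3*sqrt(94)/47;  N = 0

Compute the unit normal N̂(u, v) = (-3*v/sqrt(9*u^2 + 9*v^2 + 1), -3*u/sqrt(9*u^2 + 9*v^2 + 1), 1/sqrt(9*u^2 + 9*v^2 + 1)), and the second partials r_uu, r_uv, r_vv. Take dot products:
  L(u, v) = r_uu · N̂ = 0,
  M(u, v) = r_uv · N̂ = 3/sqrt(9*u^2 + 9*v^2 + 1),
  N(u, v) = r_vv · N̂ = 0.
Evaluating at (u, v) = (1/2, 3/2):
  L = 0, M = 3*sqrt(94)/47, N = 0.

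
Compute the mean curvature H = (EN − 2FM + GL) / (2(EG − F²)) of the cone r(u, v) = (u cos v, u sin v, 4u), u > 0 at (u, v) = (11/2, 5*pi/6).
H = 4*sqrt(17)/187

With E = 17, F = 0, G = u^2, L = 0, M = 0, N = 4*sqrt(17)*u^2/(17*Abs(u)), assemble
  H = (EN − 2FM + GL) / (2(EG − F²)) = 2*sqrt(17)/(17*Abs(u)).
At (u, v) = (11/2, 5*pi/6): H = 4*sqrt(17)/187.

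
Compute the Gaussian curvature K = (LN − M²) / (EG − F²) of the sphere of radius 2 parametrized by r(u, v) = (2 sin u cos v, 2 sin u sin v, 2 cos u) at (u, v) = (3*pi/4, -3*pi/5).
K = 1/4

Coefficients of the first fundamental form: E = 4, F = 0, G = 4*sin(u)^2.
Coefficients of the second fundamental form: L = -2*sin(u)/Abs(sin(u)), M = 0, N = -2*sin(u)^3/Abs(sin(u)).
Assemble K = (LN − M²)/(EG − F²) = 1/4. At (u, v) = (3*pi/4, -3*pi/5): K = 1/4.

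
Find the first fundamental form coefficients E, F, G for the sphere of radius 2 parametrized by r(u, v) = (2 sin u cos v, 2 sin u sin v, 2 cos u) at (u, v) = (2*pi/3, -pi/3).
E = 4;  F = 0;  G = 3

Partials: r_u = (2*cos(u)*cos(v), 2*sin(v)*cos(u), -2*sin(u)), r_v = (-2*sin(u)*sin(v), 2*sin(u)*cos(v), 0). As functions of (u, v):
  E = r_u · r_u = 4,
  F = r_u · r_v = 0,
  G = r_v · r_v = 4*sin(u)^2.
Evaluating at (u, v) = (2*pi/3, -pi/3): E = 4, F = 0, G = 3.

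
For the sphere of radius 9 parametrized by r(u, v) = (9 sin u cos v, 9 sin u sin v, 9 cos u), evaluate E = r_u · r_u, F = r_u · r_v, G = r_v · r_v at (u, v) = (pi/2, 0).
E = 81;  F = 0;  G = 81

Partials: r_u = (9*cos(u)*cos(v), 9*sin(v)*cos(u), -9*sin(u)), r_v = (-9*sin(u)*sin(v), 9*sin(u)*cos(v), 0). As functions of (u, v):
  E = r_u · r_u = 81,
  F = r_u · r_v = 0,
  G = r_v · r_v = 81*sin(u)^2.
Evaluating at (u, v) = (pi/2, 0): E = 81, F = 0, G = 81.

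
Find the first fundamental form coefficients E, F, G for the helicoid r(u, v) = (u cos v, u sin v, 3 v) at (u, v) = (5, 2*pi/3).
E = 1;  F = 0;  G = 34

Partials: r_u = (cos(v), sin(v), 0), r_v = (-u*sin(v), u*cos(v), 3). As functions of (u, v):
  E = r_u · r_u = 1,
  F = r_u · r_v = 0,
  G = r_v · r_v = u^2 + 9.
Evaluating at (u, v) = (5, 2*pi/3): E = 1, F = 0, G = 34.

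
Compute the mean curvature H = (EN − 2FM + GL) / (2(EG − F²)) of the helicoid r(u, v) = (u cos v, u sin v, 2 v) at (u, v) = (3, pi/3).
H = 0

With E = 1, F = 0, G = u^2 + 4, L = 0, M = -2/sqrt(u^2 + 4), N = 0, assemble
  H = (EN − 2FM + GL) / (2(EG − F²)) = 0.
At (u, v) = (3, pi/3): H = 0.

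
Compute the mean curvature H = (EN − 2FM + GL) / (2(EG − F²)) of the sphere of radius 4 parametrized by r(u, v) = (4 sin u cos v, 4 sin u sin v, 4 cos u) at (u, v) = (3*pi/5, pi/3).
H = -1/4

With E = 16, F = 0, G = 16*sin(u)^2, L = -4*sin(u)/Abs(sin(u)), M = 0, N = -4*sin(u)^3/Abs(sin(u)), assemble
  H = (EN − 2FM + GL) / (2(EG − F²)) = -sin(u)/(4*Abs(sin(u))).
At (u, v) = (3*pi/5, pi/3): H = -1/4.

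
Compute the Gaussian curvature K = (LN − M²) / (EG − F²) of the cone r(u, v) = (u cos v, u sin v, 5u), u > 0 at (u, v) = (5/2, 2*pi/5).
K = 0

Coefficients of the first fundamental form: E = 26, F = 0, G = u^2.
Coefficients of the second fundamental form: L = 0, M = 0, N = 5*sqrt(26)*u^2/(26*Abs(u)).
Assemble K = (LN − M²)/(EG − F²) = 0. At (u, v) = (5/2, 2*pi/5): K = 0.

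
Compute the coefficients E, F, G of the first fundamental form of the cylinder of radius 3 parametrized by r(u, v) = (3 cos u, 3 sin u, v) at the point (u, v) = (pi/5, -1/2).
E = 9;  F = 0;  G = 1

Partials: r_u = (-3*sin(u), 3*cos(u), 0), r_v = (0, 0, 1). As functions of (u, v):
  E = r_u · r_u = 9,
  F = r_u · r_v = 0,
  G = r_v · r_v = 1.
Evaluating at (u, v) = (pi/5, -1/2): E = 9, F = 0, G = 1.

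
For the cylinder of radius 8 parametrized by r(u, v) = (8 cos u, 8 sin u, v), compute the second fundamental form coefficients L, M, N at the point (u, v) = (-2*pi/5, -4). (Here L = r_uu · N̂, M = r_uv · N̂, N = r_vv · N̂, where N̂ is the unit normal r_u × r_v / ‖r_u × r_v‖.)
L = -8;  M = 0;  N = 0

Compute the unit normal N̂(u, v) = (cos(u), sin(u), 0), and the second partials r_uu, r_uv, r_vv. Take dot products:
  L(u, v) = r_uu · N̂ = -8,
  M(u, v) = r_uv · N̂ = 0,
  N(u, v) = r_vv · N̂ = 0.
Evaluating at (u, v) = (-2*pi/5, -4):
  L = -8, M = 0, N = 0.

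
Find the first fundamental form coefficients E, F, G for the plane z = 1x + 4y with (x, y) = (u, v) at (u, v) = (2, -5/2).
E = 2;  F = 4;  G = 17

Partials: r_u = (1, 0, 1), r_v = (0, 1, 4). As functions of (u, v):
  E = r_u · r_u = 2,
  F = r_u · r_v = 4,
  G = r_v · r_v = 17.
Evaluating at (u, v) = (2, -5/2): E = 2, F = 4, G = 17.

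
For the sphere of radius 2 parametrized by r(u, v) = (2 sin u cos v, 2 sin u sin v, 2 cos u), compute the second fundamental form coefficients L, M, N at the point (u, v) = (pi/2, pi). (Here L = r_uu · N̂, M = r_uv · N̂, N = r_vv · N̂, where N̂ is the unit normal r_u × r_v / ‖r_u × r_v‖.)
L = -2;  M = 0;  N = -2

Compute the unit normal N̂(u, v) = (sin(u)^2*cos(v)/Abs(sin(u)), sin(u)^2*sin(v)/Abs(sin(u)), sin(2*u)/(2*Abs(sin(u)))), and the second partials r_uu, r_uv, r_vv. Take dot products:
  L(u, v) = r_uu · N̂ = -2*sin(u)/Abs(sin(u)),
  M(u, v) = r_uv · N̂ = 0,
  N(u, v) = r_vv · N̂ = -2*sin(u)^3/Abs(sin(u)).
Evaluating at (u, v) = (pi/2, pi):
  L = -2, M = 0, N = -2.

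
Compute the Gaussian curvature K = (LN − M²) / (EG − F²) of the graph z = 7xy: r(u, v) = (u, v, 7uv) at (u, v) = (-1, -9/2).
K = -784/17380561

Coefficients of the first fundamental form: E = 49*v^2 + 1, F = 49*u*v, G = 49*u^2 + 1.
Coefficients of the second fundamental form: L = 0, M = 7/sqrt(49*u^2 + 49*v^2 + 1), N = 0.
Assemble K = (LN − M²)/(EG − F²) = -49/(2401*u^4 + 4802*u^2*v^2 + 98*u^2 + 2401*v^4 + 98*v^2 + 1). At (u, v) = (-1, -9/2): K = -784/17380561.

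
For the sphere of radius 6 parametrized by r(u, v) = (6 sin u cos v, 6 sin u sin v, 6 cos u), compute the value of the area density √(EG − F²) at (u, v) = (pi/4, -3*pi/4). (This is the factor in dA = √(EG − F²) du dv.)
√(EG − F²)|_{(pi/4, -3*pi/4)} = 18*sqrt(2)

E = 36, F = 0, G = 36*sin(u)^2, so EG − F² = 1296*sin(u)^2. Taking the positive square root: √(EG − F²) = 36*Abs(sin(u)). At (u, v) = (pi/4, -3*pi/4): 18*sqrt(2).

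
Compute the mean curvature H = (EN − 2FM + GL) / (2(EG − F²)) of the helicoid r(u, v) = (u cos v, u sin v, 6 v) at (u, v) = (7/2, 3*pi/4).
H = 0

With E = 1, F = 0, G = u^2 + 36, L = 0, M = -6/sqrt(u^2 + 36), N = 0, assemble
  H = (EN − 2FM + GL) / (2(EG − F²)) = 0.
At (u, v) = (7/2, 3*pi/4): H = 0.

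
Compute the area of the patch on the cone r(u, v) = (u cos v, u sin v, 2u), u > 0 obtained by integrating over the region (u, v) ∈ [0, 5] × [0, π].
Area = 25*sqrt(5)*pi/2

Area = ∫∫ √(EG − F²) du dv with √(EG − F²) = sqrt(5)*Abs(u). Integrating over [0, 5] × [0, π] gives 25*sqrt(5)*pi/2.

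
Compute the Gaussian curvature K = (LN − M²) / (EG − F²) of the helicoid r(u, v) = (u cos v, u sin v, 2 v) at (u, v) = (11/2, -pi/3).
K = -64/18769

Coefficients of the first fundamental form: E = 1, F = 0, G = u^2 + 4.
Coefficients of the second fundamental form: L = 0, M = -2/sqrt(u^2 + 4), N = 0.
Assemble K = (LN − M²)/(EG − F²) = -4/(u^2 + 4)^2. At (u, v) = (11/2, -pi/3): K = -64/18769.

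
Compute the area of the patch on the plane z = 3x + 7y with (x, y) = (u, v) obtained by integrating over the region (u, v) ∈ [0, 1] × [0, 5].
Area = 5*sqrt(59)

Area = ∫∫ √(EG − F²) du dv with √(EG − F²) = sqrt(59). Integrating over [0, 1] × [0, 5] gives 5*sqrt(59).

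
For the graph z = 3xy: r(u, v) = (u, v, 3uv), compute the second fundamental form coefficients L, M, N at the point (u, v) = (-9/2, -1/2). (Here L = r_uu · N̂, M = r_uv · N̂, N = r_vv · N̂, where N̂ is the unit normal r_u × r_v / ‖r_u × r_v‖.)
L = 0;  M = 3*sqrt(742)/371;  N = 0

Compute the unit normal N̂(u, v) = (-3*v/sqrt(9*u^2 + 9*v^2 + 1), -3*u/sqrt(9*u^2 + 9*v^2 + 1), 1/sqrt(9*u^2 + 9*v^2 + 1)), and the second partials r_uu, r_uv, r_vv. Take dot products:
  L(u, v) = r_uu · N̂ = 0,
  M(u, v) = r_uv · N̂ = 3/sqrt(9*u^2 + 9*v^2 + 1),
  N(u, v) = r_vv · N̂ = 0.
Evaluating at (u, v) = (-9/2, -1/2):
  L = 0, M = 3*sqrt(742)/371, N = 0.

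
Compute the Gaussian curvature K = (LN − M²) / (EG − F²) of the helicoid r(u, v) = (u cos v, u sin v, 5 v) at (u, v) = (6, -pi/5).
K = -25/3721

Coefficients of the first fundamental form: E = 1, F = 0, G = u^2 + 25.
Coefficients of the second fundamental form: L = 0, M = -5/sqrt(u^2 + 25), N = 0.
Assemble K = (LN − M²)/(EG − F²) = -25/(u^2 + 25)^2. At (u, v) = (6, -pi/5): K = -25/3721.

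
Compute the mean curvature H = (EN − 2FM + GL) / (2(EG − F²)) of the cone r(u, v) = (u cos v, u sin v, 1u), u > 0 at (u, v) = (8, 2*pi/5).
H = sqrt(2)/32

With E = 2, F = 0, G = u^2, L = 0, M = 0, N = sqrt(2)*u^2/(2*Abs(u)), assemble
  H = (EN − 2FM + GL) / (2(EG − F²)) = sqrt(2)/(4*Abs(u)).
At (u, v) = (8, 2*pi/5): H = sqrt(2)/32.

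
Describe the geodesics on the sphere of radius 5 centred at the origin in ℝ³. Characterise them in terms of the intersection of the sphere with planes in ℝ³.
Geodesics on the sphere of radius 5 are great circles — circles of radius 5 obtained as the intersection of the sphere with planes through the origin (the centre of the sphere).

A curve α(t) of nonzero constant speed on the sphere of radius 5 is a geodesic iff its acceleration α̈ is everywhere normal to the surface, i.e. parallel to the radial vector α(t). Then d/dt(α × α̇) = α̇ × α̇ + α × α̈ = 0, so α × α̇ is a constant vector n ≠ 0 and α(t) · n = 0 for all t: α lies in the plane through the origin with normal n. The intersection of that plane with the sphere is a circle of radius 5 (a great circle). Conversely, a great circle traversed at constant speed has centripetal acceleration pointing at the origin, hence normal to the sphere, so every great circle is a geodesic.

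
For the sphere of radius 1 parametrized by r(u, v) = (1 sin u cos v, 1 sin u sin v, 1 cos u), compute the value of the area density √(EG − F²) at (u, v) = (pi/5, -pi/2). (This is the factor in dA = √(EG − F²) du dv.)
√(EG − F²)|_{(pi/5, -pi/2)} = sqrt(10 - 2*sqrt(5))/4

E = 1, F = 0, G = sin(u)^2, so EG − F² = sin(u)^2. Taking the positive square root: √(EG − F²) = Abs(sin(u)). At (u, v) = (pi/5, -pi/2): sqrt(10 - 2*sqrt(5))/4.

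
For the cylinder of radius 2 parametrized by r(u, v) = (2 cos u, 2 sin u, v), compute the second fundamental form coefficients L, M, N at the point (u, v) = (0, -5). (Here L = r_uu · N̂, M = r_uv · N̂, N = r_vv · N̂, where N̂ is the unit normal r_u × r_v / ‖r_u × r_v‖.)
L = -2;  M = 0;  N = 0

Compute the unit normal N̂(u, v) = (cos(u), sin(u), 0), and the second partials r_uu, r_uv, r_vv. Take dot products:
  L(u, v) = r_uu · N̂ = -2,
  M(u, v) = r_uv · N̂ = 0,
  N(u, v) = r_vv · N̂ = 0.
Evaluating at (u, v) = (0, -5):
  L = -2, M = 0, N = 0.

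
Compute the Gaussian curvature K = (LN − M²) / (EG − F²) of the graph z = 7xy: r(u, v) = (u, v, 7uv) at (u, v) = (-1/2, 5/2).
K = -196/408321

Coefficients of the first fundamental form: E = 49*v^2 + 1, F = 49*u*v, G = 49*u^2 + 1.
Coefficients of the second fundamental form: L = 0, M = 7/sqrt(49*u^2 + 49*v^2 + 1), N = 0.
Assemble K = (LN − M²)/(EG − F²) = -49/(2401*u^4 + 4802*u^2*v^2 + 98*u^2 + 2401*v^4 + 98*v^2 + 1). At (u, v) = (-1/2, 5/2): K = -196/408321.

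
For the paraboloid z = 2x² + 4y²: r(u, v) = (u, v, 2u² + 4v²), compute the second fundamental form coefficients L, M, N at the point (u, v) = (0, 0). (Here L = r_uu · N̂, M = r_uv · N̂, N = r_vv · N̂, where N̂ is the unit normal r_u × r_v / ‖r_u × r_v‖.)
L = 4;  M = 0;  N = 8

Compute the unit normal N̂(u, v) = (-4*u/sqrt(16*u^2 + 64*v^2 + 1), -8*v/sqrt(16*u^2 + 64*v^2 + 1), 1/sqrt(16*u^2 + 64*v^2 + 1)), and the second partials r_uu, r_uv, r_vv. Take dot products:
  L(u, v) = r_uu · N̂ = 4/sqrt(16*u^2 + 64*v^2 + 1),
  M(u, v) = r_uv · N̂ = 0,
  N(u, v) = r_vv · N̂ = 8/sqrt(16*u^2 + 64*v^2 + 1).
Evaluating at (u, v) = (0, 0):
  L = 4, M = 0, N = 8.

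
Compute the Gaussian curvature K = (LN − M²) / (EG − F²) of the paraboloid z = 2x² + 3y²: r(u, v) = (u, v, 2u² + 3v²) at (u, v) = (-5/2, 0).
K = 24/10201

Coefficients of the first fundamental form: E = 16*u^2 + 1, F = 24*u*v, G = 36*v^2 + 1.
Coefficients of the second fundamental form: L = 4/sqrt(16*u^2 + 36*v^2 + 1), M = 0, N = 6/sqrt(16*u^2 + 36*v^2 + 1).
Assemble K = (LN − M²)/(EG − F²) = 24/(256*u^4 + 1152*u^2*v^2 + 32*u^2 + 1296*v^4 + 72*v^2 + 1). At (u, v) = (-5/2, 0): K = 24/10201.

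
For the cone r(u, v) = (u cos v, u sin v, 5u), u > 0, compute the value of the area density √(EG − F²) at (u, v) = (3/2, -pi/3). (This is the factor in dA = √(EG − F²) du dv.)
√(EG − F²)|_{(3/2, -pi/3)} = 3*sqrt(26)/2

E = 26, F = 0, G = u^2, so EG − F² = 26*u^2. Taking the positive square root: √(EG − F²) = sqrt(26)*Abs(u). At (u, v) = (3/2, -pi/3): 3*sqrt(26)/2.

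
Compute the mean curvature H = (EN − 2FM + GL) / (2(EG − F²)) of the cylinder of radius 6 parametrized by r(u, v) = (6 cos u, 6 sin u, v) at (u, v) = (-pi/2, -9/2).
H = -1/12

With E = 36, F = 0, G = 1, L = -6, M = 0, N = 0, assemble
  H = (EN − 2FM + GL) / (2(EG − F²)) = -1/12.
At (u, v) = (-pi/2, -9/2): H = -1/12.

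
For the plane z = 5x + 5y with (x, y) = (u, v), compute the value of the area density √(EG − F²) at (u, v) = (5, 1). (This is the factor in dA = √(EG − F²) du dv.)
√(EG − F²)|_{(5, 1)} = sqrt(51)

E = 26, F = 25, G = 26, so EG − F² = 51. Taking the positive square root: √(EG − F²) = sqrt(51). At (u, v) = (5, 1): sqrt(51).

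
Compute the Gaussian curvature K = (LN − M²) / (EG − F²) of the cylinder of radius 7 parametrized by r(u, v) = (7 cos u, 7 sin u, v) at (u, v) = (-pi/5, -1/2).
K = 0

Coefficients of the first fundamental form: E = 49, F = 0, G = 1.
Coefficients of the second fundamental form: L = -7, M = 0, N = 0.
Assemble K = (LN − M²)/(EG − F²) = 0. At (u, v) = (-pi/5, -1/2): K = 0.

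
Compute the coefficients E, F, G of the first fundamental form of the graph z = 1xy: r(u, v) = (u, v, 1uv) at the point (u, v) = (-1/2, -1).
E = 2;  F = 1/2;  G = 5/4

Partials: r_u = (1, 0, v), r_v = (0, 1, u). As functions of (u, v):
  E = r_u · r_u = v^2 + 1,
  F = r_u · r_v = u*v,
  G = r_v · r_v = u^2 + 1.
Evaluating at (u, v) = (-1/2, -1): E = 2, F = 1/2, G = 5/4.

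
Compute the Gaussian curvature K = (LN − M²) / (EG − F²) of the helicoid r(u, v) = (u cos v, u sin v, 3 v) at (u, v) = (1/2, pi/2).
K = -144/1369

Coefficients of the first fundamental form: E = 1, F = 0, G = u^2 + 9.
Coefficients of the second fundamental form: L = 0, M = -3/sqrt(u^2 + 9), N = 0.
Assemble K = (LN − M²)/(EG − F²) = -9/(u^2 + 9)^2. At (u, v) = (1/2, pi/2): K = -144/1369.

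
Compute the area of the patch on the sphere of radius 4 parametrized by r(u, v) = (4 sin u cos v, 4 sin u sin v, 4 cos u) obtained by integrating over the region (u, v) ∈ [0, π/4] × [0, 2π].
Area = 16*pi*(2 - sqrt(2))

Area = ∫∫ √(EG − F²) du dv with √(EG − F²) = 16*Abs(sin(u)). Integrating over [0, π/4] × [0, 2π] gives 16*pi*(2 - sqrt(2)).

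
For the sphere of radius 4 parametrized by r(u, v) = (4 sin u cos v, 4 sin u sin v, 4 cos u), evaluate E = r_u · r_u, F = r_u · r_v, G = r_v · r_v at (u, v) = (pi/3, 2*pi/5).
E = 16;  F = 0;  G = 12

Partials: r_u = (4*cos(u)*cos(v), 4*sin(v)*cos(u), -4*sin(u)), r_v = (-4*sin(u)*sin(v), 4*sin(u)*cos(v), 0). As functions of (u, v):
  E = r_u · r_u = 16,
  F = r_u · r_v = 0,
  G = r_v · r_v = 16*sin(u)^2.
Evaluating at (u, v) = (pi/3, 2*pi/5): E = 16, F = 0, G = 12.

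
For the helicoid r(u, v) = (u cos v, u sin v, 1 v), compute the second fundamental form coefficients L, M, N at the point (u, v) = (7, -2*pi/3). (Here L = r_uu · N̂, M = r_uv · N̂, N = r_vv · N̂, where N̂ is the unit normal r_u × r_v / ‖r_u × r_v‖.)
L = 0;  M = -sqrt(2)/10;  N = 0

Compute the unit normal N̂(u, v) = (sin(v)/sqrt(u^2 + 1), -cos(v)/sqrt(u^2 + 1), u/sqrt(u^2 + 1)), and the second partials r_uu, r_uv, r_vv. Take dot products:
  L(u, v) = r_uu · N̂ = 0,
  M(u, v) = r_uv · N̂ = -1/sqrt(u^2 + 1),
  N(u, v) = r_vv · N̂ = 0.
Evaluating at (u, v) = (7, -2*pi/3):
  L = 0, M = -sqrt(2)/10, N = 0.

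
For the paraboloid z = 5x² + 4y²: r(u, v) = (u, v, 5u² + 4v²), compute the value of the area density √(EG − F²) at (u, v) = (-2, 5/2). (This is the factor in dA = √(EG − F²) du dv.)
√(EG − F²)|_{(-2, 5/2)} = 3*sqrt(89)

E = 100*u^2 + 1, F = 80*u*v, G = 64*v^2 + 1, so EG − F² = 100*u^2 + 64*v^2 + 1. Taking the positive square root: √(EG − F²) = sqrt(100*u^2 + 64*v^2 + 1). At (u, v) = (-2, 5/2): 3*sqrt(89).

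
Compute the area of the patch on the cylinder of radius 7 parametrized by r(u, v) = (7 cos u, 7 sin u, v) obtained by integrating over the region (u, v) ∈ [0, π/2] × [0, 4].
Area = 14*pi

Area = ∫∫ √(EG − F²) du dv with √(EG − F²) = 7. Integrating over [0, π/2] × [0, 4] gives 14*pi.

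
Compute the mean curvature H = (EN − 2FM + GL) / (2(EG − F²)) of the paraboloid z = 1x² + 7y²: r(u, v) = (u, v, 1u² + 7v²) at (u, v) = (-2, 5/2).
H = 1345*sqrt(138)/514188

With E = 4*u^2 + 1, F = 28*u*v, G = 196*v^2 + 1, L = 2/sqrt(4*u^2 + 196*v^2 + 1), M = 0, N = 14/sqrt(4*u^2 + 196*v^2 + 1), assemble
  H = (EN − 2FM + GL) / (2(EG − F²)) = 4*(7*u^2 + 49*v^2 + 2)/(4*u^2 + 196*v^2 + 1)^(3/2).
At (u, v) = (-2, 5/2): H = 1345*sqrt(138)/514188.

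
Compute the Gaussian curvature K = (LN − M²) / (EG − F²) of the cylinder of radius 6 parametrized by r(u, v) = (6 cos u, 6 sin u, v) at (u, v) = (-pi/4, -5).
K = 0

Coefficients of the first fundamental form: E = 36, F = 0, G = 1.
Coefficients of the second fundamental form: L = -6, M = 0, N = 0.
Assemble K = (LN − M²)/(EG − F²) = 0. At (u, v) = (-pi/4, -5): K = 0.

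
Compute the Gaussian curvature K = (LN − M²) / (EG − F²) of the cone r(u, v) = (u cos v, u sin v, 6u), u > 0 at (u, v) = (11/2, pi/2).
K = 0

Coefficients of the first fundamental form: E = 37, F = 0, G = u^2.
Coefficients of the second fundamental form: L = 0, M = 0, N = 6*sqrt(37)*u^2/(37*Abs(u)).
Assemble K = (LN − M²)/(EG − F²) = 0. At (u, v) = (11/2, pi/2): K = 0.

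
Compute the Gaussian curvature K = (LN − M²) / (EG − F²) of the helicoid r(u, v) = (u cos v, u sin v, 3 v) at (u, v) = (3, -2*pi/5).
K = -1/36

Coefficients of the first fundamental form: E = 1, F = 0, G = u^2 + 9.
Coefficients of the second fundamental form: L = 0, M = -3/sqrt(u^2 + 9), N = 0.
Assemble K = (LN − M²)/(EG − F²) = -9/(u^2 + 9)^2. At (u, v) = (3, -2*pi/5): K = -1/36.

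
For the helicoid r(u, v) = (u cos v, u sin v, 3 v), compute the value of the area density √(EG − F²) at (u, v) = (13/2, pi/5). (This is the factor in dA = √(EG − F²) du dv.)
√(EG − F²)|_{(13/2, pi/5)} = sqrt(205)/2

E = 1, F = 0, G = u^2 + 9, so EG − F² = u^2 + 9. Taking the positive square root: √(EG − F²) = sqrt(u^2 + 9). At (u, v) = (13/2, pi/5): sqrt(205)/2.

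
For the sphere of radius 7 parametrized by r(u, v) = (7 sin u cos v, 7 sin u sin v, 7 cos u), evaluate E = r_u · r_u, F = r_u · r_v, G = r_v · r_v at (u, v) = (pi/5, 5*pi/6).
E = 49;  F = 0;  G = 245/8 - 49*sqrt(5)/8

Partials: r_u = (7*cos(u)*cos(v), 7*sin(v)*cos(u), -7*sin(u)), r_v = (-7*sin(u)*sin(v), 7*sin(u)*cos(v), 0). As functions of (u, v):
  E = r_u · r_u = 49,
  F = r_u · r_v = 0,
  G = r_v · r_v = 49*sin(u)^2.
Evaluating at (u, v) = (pi/5, 5*pi/6): E = 49, F = 0, G = 245/8 - 49*sqrt(5)/8.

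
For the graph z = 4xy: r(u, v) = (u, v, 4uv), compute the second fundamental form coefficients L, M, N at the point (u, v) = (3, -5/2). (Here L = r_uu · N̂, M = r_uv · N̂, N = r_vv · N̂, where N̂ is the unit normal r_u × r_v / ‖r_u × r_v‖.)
L = 0;  M = 4*sqrt(5)/35;  N = 0

Compute the unit normal N̂(u, v) = (-4*v/sqrt(16*u^2 + 16*v^2 + 1), -4*u/sqrt(16*u^2 + 16*v^2 + 1), 1/sqrt(16*u^2 + 16*v^2 + 1)), and the second partials r_uu, r_uv, r_vv. Take dot products:
  L(u, v) = r_uu · N̂ = 0,
  M(u, v) = r_uv · N̂ = 4/sqrt(16*u^2 + 16*v^2 + 1),
  N(u, v) = r_vv · N̂ = 0.
Evaluating at (u, v) = (3, -5/2):
  L = 0, M = 4*sqrt(5)/35, N = 0.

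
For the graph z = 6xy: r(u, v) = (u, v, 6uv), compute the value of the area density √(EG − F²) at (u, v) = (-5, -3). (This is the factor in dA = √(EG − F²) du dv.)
√(EG − F²)|_{(-5, -3)} = 35

E = 36*v^2 + 1, F = 36*u*v, G = 36*u^2 + 1, so EG − F² = 36*u^2 + 36*v^2 + 1. Taking the positive square root: √(EG − F²) = sqrt(36*u^2 + 36*v^2 + 1). At (u, v) = (-5, -3): 35.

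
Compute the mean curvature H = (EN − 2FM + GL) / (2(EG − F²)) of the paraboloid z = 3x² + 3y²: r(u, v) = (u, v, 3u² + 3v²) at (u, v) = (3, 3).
H = 1950*sqrt(649)/421201

With E = 36*u^2 + 1, F = 36*u*v, G = 36*v^2 + 1, L = 6/sqrt(36*u^2 + 36*v^2 + 1), M = 0, N = 6/sqrt(36*u^2 + 36*v^2 + 1), assemble
  H = (EN − 2FM + GL) / (2(EG − F²)) = 6*(18*u^2 + 18*v^2 + 1)/(36*u^2 + 36*v^2 + 1)^(3/2).
At (u, v) = (3, 3): H = 1950*sqrt(649)/421201.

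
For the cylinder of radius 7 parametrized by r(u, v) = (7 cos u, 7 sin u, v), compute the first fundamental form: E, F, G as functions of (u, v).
E = 49;  F = 0;  G = 1

Compute partials: r_u = (-7*sin(u), 7*cos(u), 0), r_v = (0, 0, 1). Then
  E = r_u · r_u = 49,
  F = r_u · r_v = 0,
  G = r_v · r_v = 1.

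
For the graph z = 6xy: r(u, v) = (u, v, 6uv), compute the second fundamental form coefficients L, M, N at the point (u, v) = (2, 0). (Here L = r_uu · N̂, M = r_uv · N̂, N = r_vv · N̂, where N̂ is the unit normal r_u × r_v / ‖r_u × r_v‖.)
L = 0;  M = 6*sqrt(145)/145;  N = 0

Compute the unit normal N̂(u, v) = (-6*v/sqrt(36*u^2 + 36*v^2 + 1), -6*u/sqrt(36*u^2 + 36*v^2 + 1), 1/sqrt(36*u^2 + 36*v^2 + 1)), and the second partials r_uu, r_uv, r_vv. Take dot products:
  L(u, v) = r_uu · N̂ = 0,
  M(u, v) = r_uv · N̂ = 6/sqrt(36*u^2 + 36*v^2 + 1),
  N(u, v) = r_vv · N̂ = 0.
Evaluating at (u, v) = (2, 0):
  L = 0, M = 6*sqrt(145)/145, N = 0.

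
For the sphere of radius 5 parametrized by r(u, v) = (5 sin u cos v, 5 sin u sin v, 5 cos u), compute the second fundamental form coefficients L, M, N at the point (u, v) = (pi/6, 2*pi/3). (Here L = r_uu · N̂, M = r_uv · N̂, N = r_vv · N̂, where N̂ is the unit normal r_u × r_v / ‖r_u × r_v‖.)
L = -5;  M = 0;  N = -5/4

Compute the unit normal N̂(u, v) = (sin(u)^2*cos(v)/Abs(sin(u)), sin(u)^2*sin(v)/Abs(sin(u)), sin(2*u)/(2*Abs(sin(u)))), and the second partials r_uu, r_uv, r_vv. Take dot products:
  L(u, v) = r_uu · N̂ = -5*sin(u)/Abs(sin(u)),
  M(u, v) = r_uv · N̂ = 0,
  N(u, v) = r_vv · N̂ = -5*sin(u)^3/Abs(sin(u)).
Evaluating at (u, v) = (pi/6, 2*pi/3):
  L = -5, M = 0, N = -5/4.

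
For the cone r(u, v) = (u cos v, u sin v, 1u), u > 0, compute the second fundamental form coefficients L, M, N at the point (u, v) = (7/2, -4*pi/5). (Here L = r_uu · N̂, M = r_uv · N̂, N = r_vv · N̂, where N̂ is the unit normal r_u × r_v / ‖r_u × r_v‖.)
L = 0;  M = 0;  N = 7*sqrt(2)/4

Compute the unit normal N̂(u, v) = (-sqrt(2)*u*cos(v)/(2*Abs(u)), -sqrt(2)*u*sin(v)/(2*Abs(u)), sqrt(2)*u/(2*Abs(u))), and the second partials r_uu, r_uv, r_vv. Take dot products:
  L(u, v) = r_uu · N̂ = 0,
  M(u, v) = r_uv · N̂ = 0,
  N(u, v) = r_vv · N̂ = sqrt(2)*u^2/(2*Abs(u)).
Evaluating at (u, v) = (7/2, -4*pi/5):
  L = 0, M = 0, N = 7*sqrt(2)/4.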